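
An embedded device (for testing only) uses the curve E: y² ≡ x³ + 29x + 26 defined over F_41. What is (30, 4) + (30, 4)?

tangent at (30, 4): λ = (3·30² + 29)/(2·4) ≡ 23/8. 8⁻¹ ≡ 36 (mod 41), so λ ≡ 23·36 ≡ 8.
  x = λ² - 30 - 30 = 64 - 60 ≡ 4; y = λ·(30 - 4) - 4 ≡ 40. → (4, 40)

(4, 40)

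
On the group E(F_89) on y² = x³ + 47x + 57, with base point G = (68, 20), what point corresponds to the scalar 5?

(57, 36)

Repeated addition: build up to 5G.
2G: tangent at (68, 20): λ = (3·68² + 47)/(2·20) ≡ 35/40. 40⁻¹ ≡ 69 (mod 89), so λ ≡ 35·69 ≡ 12.
  x = λ² - 68 - 68 = 144 - 136 ≡ 8; y = λ·(68 - 8) - 20 ≡ 77. → (8, 77)
3G: (8, 77) + (68, 20). λ = (20 - 77)/(68 - 8) ≡ 32/60 mod 89. 60⁻¹ ≡ 46 (mod 89), so λ ≡ 48.
  x = λ² - 8 - 68 = 2304 - 76 ≡ 3; y = λ·(8 - 3) - 77 ≡ 74. → (3, 74)
4G: (3, 74) + (68, 20). λ = (20 - 74)/(68 - 3) ≡ 35/65 mod 89. 65⁻¹ ≡ 63 (mod 89) since 65·63 = 4095 ≡ 1, so λ ≡ 69.
  x = λ² - 3 - 68 = 4761 - 71 ≡ 62; y = λ·(3 - 62) - 74 ≡ 38. → (62, 38)
5G: (62, 38) + (68, 20). λ = (20 - 38)/(68 - 62) ≡ 71/6 mod 89. 6⁻¹ ≡ 15 (mod 89), so λ ≡ 86.
  x = λ² - 62 - 68 = 7396 - 130 ≡ 57; y = λ·(62 - 57) - 38 ≡ 36. → (57, 36)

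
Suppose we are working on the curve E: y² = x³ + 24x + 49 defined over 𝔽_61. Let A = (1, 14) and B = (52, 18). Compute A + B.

(35, 24)

(1, 14) + (52, 18). λ = (18 - 14)/(52 - 1) ≡ 4/51 mod 61. 51⁻¹ ≡ 6 (mod 61), so λ ≡ 24.
  x = λ² - 1 - 52 = 576 - 53 ≡ 35; y = λ·(1 - 35) - 14 ≡ 24. → (35, 24)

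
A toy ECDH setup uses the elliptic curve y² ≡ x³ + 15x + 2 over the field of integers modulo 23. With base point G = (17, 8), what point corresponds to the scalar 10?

(14, 14)

Repeated addition: build up to 10G.
2G: tangent at (17, 8): λ = (3·17² + 15)/(2·8) ≡ 8/16. 16⁻¹ ≡ 13 (mod 23), so λ ≡ 8·13 ≡ 12.
  x = λ² - 17 - 17 = 144 - 34 ≡ 18; y = λ·(17 - 18) - 8 ≡ 3. → (18, 3)
3G: (18, 3) + (17, 8). λ = (8 - 3)/(17 - 18) ≡ 5/22 mod 23. 22⁻¹ ≡ 22 (mod 23), so λ ≡ 18.
  x = λ² - 18 - 17 = 324 - 35 ≡ 13; y = λ·(18 - 13) - 3 ≡ 18. → (13, 18)
4G: (13, 18) + (17, 8). λ = (8 - 18)/(17 - 13) ≡ 13/4 mod 23. 4⁻¹ ≡ 6 (mod 23) since 4·6 = 24 ≡ 1, so λ ≡ 9.
  x = λ² - 13 - 17 = 81 - 30 ≡ 5; y = λ·(13 - 5) - 18 ≡ 8. → (5, 8)
5G: (5, 8) + (17, 8). λ = (8 - 8)/(17 - 5) ≡ 0/12 mod 23. 12⁻¹ ≡ 2 (mod 23), so λ ≡ 0.
  x = λ² - 5 - 17 = 0 - 22 ≡ 1; y = λ·(5 - 1) - 8 ≡ 15. → (1, 15)
6G: (1, 15) + (17, 8). λ = (8 - 15)/(17 - 1) ≡ 16/16 mod 23. 16⁻¹ ≡ 13 (mod 23) since 16·13 = 208 ≡ 1, so λ ≡ 1.
  x = λ² - 1 - 17 = 1 - 18 ≡ 6; y = λ·(1 - 6) - 15 ≡ 3. → (6, 3)
7G: (6, 3) + (17, 8). λ = (8 - 3)/(17 - 6) ≡ 5/11 mod 23. 11⁻¹ ≡ 21 (mod 23) since 11·21 = 231 ≡ 1, so λ ≡ 13.
  x = λ² - 6 - 17 = 169 - 23 ≡ 8; y = λ·(6 - 8) - 3 ≡ 17. → (8, 17)
8G: (8, 17) + (17, 8). λ = (8 - 17)/(17 - 8) ≡ 14/9 mod 23. 9⁻¹ ≡ 18 (mod 23) since 9·18 = 162 ≡ 1, so λ ≡ 22.
  x = λ² - 8 - 17 = 484 - 25 ≡ 22; y = λ·(8 - 22) - 17 ≡ 20. → (22, 20)
9G: (22, 20) + (17, 8). λ = (8 - 20)/(17 - 22) ≡ 11/18 mod 23. 18⁻¹ ≡ 9 (mod 23) since 18·9 = 162 ≡ 1, so λ ≡ 7.
  x = λ² - 22 - 17 = 49 - 39 ≡ 10; y = λ·(22 - 10) - 20 ≡ 18. → (10, 18)
10G: (10, 18) + (17, 8). λ = (8 - 18)/(17 - 10) ≡ 13/7 mod 23. 7⁻¹ ≡ 10 (mod 23) since 7·10 = 70 ≡ 1, so λ ≡ 15.
  x = λ² - 10 - 17 = 225 - 27 ≡ 14; y = λ·(10 - 14) - 18 ≡ 14. → (14, 14)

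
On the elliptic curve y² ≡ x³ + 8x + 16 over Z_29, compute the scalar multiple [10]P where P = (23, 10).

(7, 26)

Double-and-add on 10 = (1010)₂. Start with P = (23, 10) for the leading 1-bit.
double: tangent at (23, 10): λ = (3·23² + 8)/(2·10) ≡ 0/20. 20⁻¹ ≡ 16 (mod 29) since 20·16 = 320 ≡ 1, so λ ≡ 0·16 ≡ 0.
  x = λ² - 23 - 23 = 0 - 46 ≡ 12; y = λ·(23 - 12) - 10 ≡ 19. → (12, 19)
double: tangent at (12, 19): λ = (3·12² + 8)/(2·19) ≡ 5/9. 9⁻¹ ≡ 13 (mod 29) since 9·13 = 117 ≡ 1, so λ ≡ 5·13 ≡ 7.
  x = λ² - 12 - 12 = 49 - 24 ≡ 25; y = λ·(12 - 25) - 19 ≡ 6. → (25, 6)
add P: (25, 6) + (23, 10). λ = (10 - 6)/(23 - 25) ≡ 4/27 mod 29. 27⁻¹ ≡ 14 (mod 29), so λ ≡ 27.
  x = λ² - 25 - 23 = 729 - 48 ≡ 14; y = λ·(25 - 14) - 6 ≡ 1. → (14, 1)
double: tangent at (14, 1): λ = (3·14² + 8)/(2·1) ≡ 16/2. 2⁻¹ ≡ 15 (mod 29), so λ ≡ 16·15 ≡ 8.
  x = λ² - 14 - 14 = 64 - 28 ≡ 7; y = λ·(14 - 7) - 1 ≡ 26. → (7, 26)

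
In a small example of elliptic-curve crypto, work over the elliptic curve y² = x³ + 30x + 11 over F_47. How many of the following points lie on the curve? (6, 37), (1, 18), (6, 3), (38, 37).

1

(6, 37): 37² ≡ 6, rhs ≡ 31 → off.
(1, 18): 18² ≡ 42, rhs ≡ 42 → on.
(6, 3): 3² ≡ 9, rhs ≡ 31 → off.
(38, 37): 37² ≡ 6, rhs ≡ 46 → off.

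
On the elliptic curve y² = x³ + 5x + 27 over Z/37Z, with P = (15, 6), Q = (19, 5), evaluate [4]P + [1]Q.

First 4P:
Double-and-add on 4 = (100)₂. Start with P = (15, 6) for the leading 1-bit.
double: tangent at (15, 6): λ = (3·15² + 5)/(2·6) ≡ 14/12. 12⁻¹ ≡ 34 (mod 37), so λ ≡ 14·34 ≡ 32.
  x = λ² - 15 - 15 = 1024 - 30 ≡ 32; y = λ·(15 - 32) - 6 ≡ 5. → (32, 5)
double: tangent at (32, 5): λ = (3·32² + 5)/(2·5) ≡ 6/10. 10⁻¹ ≡ 26 (mod 37), so λ ≡ 6·26 ≡ 8.
  x = λ² - 32 - 32 = 64 - 64 ≡ 0; y = λ·(32 - 0) - 5 ≡ 29. → (0, 29)
4P = (0, 29).
Finally 4P + Q:
(0, 29) + (19, 5). λ = (5 - 29)/(19 - 0) ≡ 13/19 mod 37. 19⁻¹ ≡ 2 (mod 37), so λ ≡ 26.
  x = λ² - 0 - 19 = 676 - 19 ≡ 28; y = λ·(0 - 28) - 29 ≡ 20. → (28, 20)

(28, 20)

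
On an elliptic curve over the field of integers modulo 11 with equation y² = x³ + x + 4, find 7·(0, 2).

Write P = (0, 2).
Repeated addition: build up to 7P.
2P: tangent at (0, 2): λ = (3·0² + 1)/(2·2) ≡ 1/4. 4⁻¹ ≡ 3 (mod 11), so λ ≡ 1·3 ≡ 3.
  x = λ² - 0 - 0 = 9 - 0 ≡ 9; y = λ·(0 - 9) - 2 ≡ 4. → (9, 4)
3P: (9, 4) + (0, 2). λ = (2 - 4)/(0 - 9) ≡ 9/2 mod 11. 2⁻¹ ≡ 6 (mod 11), so λ ≡ 10.
  x = λ² - 9 - 0 = 100 - 9 ≡ 3; y = λ·(9 - 3) - 4 ≡ 1. → (3, 1)
4P: (3, 1) + (0, 2). λ = (2 - 1)/(0 - 3) ≡ 1/8 mod 11. 8⁻¹ ≡ 7 (mod 11), so λ ≡ 7.
  x = λ² - 3 - 0 = 49 - 3 ≡ 2; y = λ·(3 - 2) - 1 ≡ 6. → (2, 6)
5P: (2, 6) + (0, 2). λ = (2 - 6)/(0 - 2) ≡ 7/9 mod 11. 9⁻¹ ≡ 5 (mod 11), so λ ≡ 2.
  x = λ² - 2 - 0 = 4 - 2 ≡ 2; y = λ·(2 - 2) - 6 ≡ 5. → (2, 5)
6P: (2, 5) + (0, 2). λ = (2 - 5)/(0 - 2) ≡ 8/9 mod 11. 9⁻¹ ≡ 5 (mod 11), so λ ≡ 7.
  x = λ² - 2 - 0 = 49 - 2 ≡ 3; y = λ·(2 - 3) - 5 ≡ 10. → (3, 10)
7P: (3, 10) + (0, 2). λ = (2 - 10)/(0 - 3) ≡ 3/8 mod 11. 8⁻¹ ≡ 7 (mod 11), so λ ≡ 10.
  x = λ² - 3 - 0 = 100 - 3 ≡ 9; y = λ·(3 - 9) - 10 ≡ 7. → (9, 7)

(9, 7)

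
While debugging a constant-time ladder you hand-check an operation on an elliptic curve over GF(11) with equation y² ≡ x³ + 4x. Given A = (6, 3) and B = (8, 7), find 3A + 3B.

First 3A:
Repeated addition: build up to 3A.
2A: tangent at (6, 3): λ = (3·6² + 4)/(2·3) ≡ 2/6. 6⁻¹ ≡ 2 (mod 11), so λ ≡ 2·2 ≡ 4.
  x = λ² - 6 - 6 = 16 - 12 ≡ 4; y = λ·(6 - 4) - 3 ≡ 5. → (4, 5)
3A: (4, 5) + (6, 3). λ = (3 - 5)/(6 - 4) ≡ 9/2 mod 11. 2⁻¹ ≡ 6 (mod 11), so λ ≡ 10.
  x = λ² - 4 - 6 = 100 - 10 ≡ 2; y = λ·(4 - 2) - 5 ≡ 4. → (2, 4)
3A = (2, 4).
Next 3B:
Repeated addition: build up to 3B.
2B: tangent at (8, 7): λ = (3·8² + 4)/(2·7) ≡ 9/3. 3⁻¹ ≡ 4 (mod 11) since 3·4 = 12 ≡ 1, so λ ≡ 9·4 ≡ 3.
  x = λ² - 8 - 8 = 9 - 16 ≡ 4; y = λ·(8 - 4) - 7 ≡ 5. → (4, 5)
3B: (4, 5) + (8, 7). λ = (7 - 5)/(8 - 4) ≡ 2/4 mod 11. 4⁻¹ ≡ 3 (mod 11) since 4·3 = 12 ≡ 1, so λ ≡ 6.
  x = λ² - 4 - 8 = 36 - 12 ≡ 2; y = λ·(4 - 2) - 5 ≡ 7. → (2, 7)
3B = (2, 7).
Finally 3A + 3B:
(2, 4) + (2, 7): same x and y₁ ≡ -y₂, so the sum is O.

O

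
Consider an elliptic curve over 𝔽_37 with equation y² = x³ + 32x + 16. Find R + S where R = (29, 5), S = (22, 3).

(29, 5) + (22, 3). λ = (3 - 5)/(22 - 29) ≡ 35/30 mod 37. 30⁻¹ ≡ 21 (mod 37) since 30·21 = 630 ≡ 1, so λ ≡ 32.
  x = λ² - 29 - 22 = 1024 - 51 ≡ 11; y = λ·(29 - 11) - 5 ≡ 16. → (11, 16)

(11, 16)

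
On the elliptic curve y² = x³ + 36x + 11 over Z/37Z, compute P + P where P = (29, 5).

tangent at (29, 5): λ = (3·29² + 36)/(2·5) ≡ 6/10. 10⁻¹ ≡ 26 (mod 37), so λ ≡ 6·26 ≡ 8.
  x = λ² - 29 - 29 = 64 - 58 ≡ 6; y = λ·(29 - 6) - 5 ≡ 31. → (6, 31)

(6, 31)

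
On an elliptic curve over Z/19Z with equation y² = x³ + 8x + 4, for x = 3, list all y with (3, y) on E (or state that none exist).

x³ + 8x + 4 = 55 ≡ 17 (mod 19).
Square roots of 17 mod 19: 6 and 13 (since 6² = 36 ≡ 17).

6, 13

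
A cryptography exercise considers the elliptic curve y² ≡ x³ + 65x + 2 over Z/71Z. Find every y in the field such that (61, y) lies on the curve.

x³ + 65x + 2 = 230948 ≡ 56 (mod 71).
56 is a non-residue mod 71; no y exists.

none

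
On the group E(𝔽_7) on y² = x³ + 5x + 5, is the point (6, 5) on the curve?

y² = 5² ≡ 4; x³ + 5x + 5 = 251 ≡ 6 (mod 7). 4 ≠ 6.

no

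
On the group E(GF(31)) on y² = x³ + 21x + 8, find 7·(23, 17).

Write Q = (23, 17).
Repeated addition: build up to 7Q.
2Q: tangent at (23, 17): λ = (3·23² + 21)/(2·17) ≡ 27/3. 3⁻¹ ≡ 21 (mod 31), so λ ≡ 27·21 ≡ 9.
  x = λ² - 23 - 23 = 81 - 46 ≡ 4; y = λ·(23 - 4) - 17 ≡ 30. → (4, 30)
3Q: (4, 30) + (23, 17). λ = (17 - 30)/(23 - 4) ≡ 18/19 mod 31. 19⁻¹ ≡ 18 (mod 31) since 19·18 = 342 ≡ 1, so λ ≡ 14.
  x = λ² - 4 - 23 = 196 - 27 ≡ 14; y = λ·(4 - 14) - 30 ≡ 16. → (14, 16)
4Q: (14, 16) + (23, 17). λ = (17 - 16)/(23 - 14) ≡ 1/9 mod 31. 9⁻¹ ≡ 7 (mod 31) since 9·7 = 63 ≡ 1, so λ ≡ 7.
  x = λ² - 14 - 23 = 49 - 37 ≡ 12; y = λ·(14 - 12) - 16 ≡ 29. → (12, 29)
5Q: (12, 29) + (23, 17). λ = (17 - 29)/(23 - 12) ≡ 19/11 mod 31. 11⁻¹ ≡ 17 (mod 31), so λ ≡ 13.
  x = λ² - 12 - 23 = 169 - 35 ≡ 10; y = λ·(12 - 10) - 29 ≡ 28. → (10, 28)
6Q: (10, 28) + (23, 17). λ = (17 - 28)/(23 - 10) ≡ 20/13 mod 31. 13⁻¹ ≡ 12 (mod 31) since 13·12 = 156 ≡ 1, so λ ≡ 23.
  x = λ² - 10 - 23 = 529 - 33 ≡ 0; y = λ·(10 - 0) - 28 ≡ 16. → (0, 16)
7Q: (0, 16) + (23, 17). λ = (17 - 16)/(23 - 0) ≡ 1/23 mod 31. 23⁻¹ ≡ 27 (mod 31), so λ ≡ 27.
  x = λ² - 0 - 23 = 729 - 23 ≡ 24; y = λ·(0 - 24) - 16 ≡ 18. → (24, 18)

(24, 18)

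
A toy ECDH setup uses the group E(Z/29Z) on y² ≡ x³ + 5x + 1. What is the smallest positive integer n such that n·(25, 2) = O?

4

2P: tangent at (25, 2): λ = (3·25² + 5)/(2·2) ≡ 24/4. 4⁻¹ ≡ 22 (mod 29) since 4·22 = 88 ≡ 1, so λ ≡ 24·22 ≡ 6.
  x = λ² - 25 - 25 = 36 - 50 ≡ 15; y = λ·(25 - 15) - 2 ≡ 0. → (15, 0)
3P: (15, 0) + (25, 2). λ = (2 - 0)/(25 - 15) ≡ 2/10 mod 29. 10⁻¹ ≡ 3 (mod 29), so λ ≡ 6.
  x = λ² - 15 - 25 = 36 - 40 ≡ 25; y = λ·(15 - 25) - 0 ≡ 27. → (25, 27)
4P: (25, 27) + (25, 2): same x and y₁ ≡ -y₂, so the sum is O.
4P = O, so the order is 4.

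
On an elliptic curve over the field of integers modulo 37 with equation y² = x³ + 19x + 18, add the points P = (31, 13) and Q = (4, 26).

(27, 7)

(31, 13) + (4, 26). λ = (26 - 13)/(4 - 31) ≡ 13/10 mod 37. 10⁻¹ ≡ 26 (mod 37) since 10·26 = 260 ≡ 1, so λ ≡ 5.
  x = λ² - 31 - 4 = 25 - 35 ≡ 27; y = λ·(31 - 27) - 13 ≡ 7. → (27, 7)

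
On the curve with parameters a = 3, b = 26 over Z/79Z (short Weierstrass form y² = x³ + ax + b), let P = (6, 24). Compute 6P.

Double-and-add on 6 = (110)₂. Start with P = (6, 24) for the leading 1-bit.
double: tangent at (6, 24): λ = (3·6² + 3)/(2·24) ≡ 32/48. 48⁻¹ ≡ 28 (mod 79) since 48·28 = 1344 ≡ 1, so λ ≡ 32·28 ≡ 27.
  x = λ² - 6 - 6 = 729 - 12 ≡ 6; y = λ·(6 - 6) - 24 ≡ 55. → (6, 55)
add P: (6, 55) + (6, 24): same x and y₁ ≡ -y₂, so the sum is ∞.
double: ∞ + ∞ = ∞ (identity).

O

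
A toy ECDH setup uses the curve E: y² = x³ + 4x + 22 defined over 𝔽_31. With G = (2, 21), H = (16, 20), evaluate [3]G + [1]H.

(27, 29)

First 3G:
Repeated addition: build up to 3G.
2G: tangent at (2, 21): λ = (3·2² + 4)/(2·21) ≡ 16/11. 11⁻¹ ≡ 17 (mod 31), so λ ≡ 16·17 ≡ 24.
  x = λ² - 2 - 2 = 576 - 4 ≡ 14; y = λ·(2 - 14) - 21 ≡ 1. → (14, 1)
3G: (14, 1) + (2, 21). λ = (21 - 1)/(2 - 14) ≡ 20/19 mod 31. 19⁻¹ ≡ 18 (mod 31) since 19·18 = 342 ≡ 1, so λ ≡ 19.
  x = λ² - 14 - 2 = 361 - 16 ≡ 4; y = λ·(14 - 4) - 1 ≡ 3. → (4, 3)
3G = (4, 3).
Finally 3G + H:
(4, 3) + (16, 20). λ = (20 - 3)/(16 - 4) ≡ 17/12 mod 31. 12⁻¹ ≡ 13 (mod 31), so λ ≡ 4.
  x = λ² - 4 - 16 = 16 - 20 ≡ 27; y = λ·(4 - 27) - 3 ≡ 29. → (27, 29)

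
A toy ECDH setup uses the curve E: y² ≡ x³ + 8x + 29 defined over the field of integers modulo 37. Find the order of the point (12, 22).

8

2P: tangent at (12, 22): λ = (3·12² + 8)/(2·22) ≡ 33/7. 7⁻¹ ≡ 16 (mod 37), so λ ≡ 33·16 ≡ 10.
  x = λ² - 12 - 12 = 100 - 24 ≡ 2; y = λ·(12 - 2) - 22 ≡ 4. → (2, 4)
3P: (2, 4) + (12, 22). λ = (22 - 4)/(12 - 2) ≡ 18/10 mod 37. 10⁻¹ ≡ 26 (mod 37), so λ ≡ 24.
  x = λ² - 2 - 12 = 576 - 14 ≡ 7; y = λ·(2 - 7) - 4 ≡ 24. → (7, 24)
4P: (7, 24) + (12, 22). λ = (22 - 24)/(12 - 7) ≡ 35/5 mod 37. 5⁻¹ ≡ 15 (mod 37), so λ ≡ 7.
  x = λ² - 7 - 12 = 49 - 19 ≡ 30; y = λ·(7 - 30) - 24 ≡ 0. → (30, 0)
5P: (30, 0) + (12, 22). λ = (22 - 0)/(12 - 30) ≡ 22/19 mod 37. 19⁻¹ ≡ 2 (mod 37) since 19·2 = 38 ≡ 1, so λ ≡ 7.
  x = λ² - 30 - 12 = 49 - 42 ≡ 7; y = λ·(30 - 7) - 0 ≡ 13. → (7, 13)
6P: (7, 13) + (12, 22). λ = (22 - 13)/(12 - 7) ≡ 9/5 mod 37. 5⁻¹ ≡ 15 (mod 37) since 5·15 = 75 ≡ 1, so λ ≡ 24.
  x = λ² - 7 - 12 = 576 - 19 ≡ 2; y = λ·(7 - 2) - 13 ≡ 33. → (2, 33)
7P: (2, 33) + (12, 22). λ = (22 - 33)/(12 - 2) ≡ 26/10 mod 37. 10⁻¹ ≡ 26 (mod 37) since 10·26 = 260 ≡ 1, so λ ≡ 10.
  x = λ² - 2 - 12 = 100 - 14 ≡ 12; y = λ·(2 - 12) - 33 ≡ 15. → (12, 15)
8P: (12, 15) + (12, 22): same x and y₁ ≡ -y₂, so the sum is 𝒪.
8P = 𝒪, so the order is 8.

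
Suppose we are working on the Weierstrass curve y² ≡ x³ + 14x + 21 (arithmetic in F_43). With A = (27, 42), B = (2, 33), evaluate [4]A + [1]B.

First 4A:
Double-and-add on 4 = (100)₂. Start with A = (27, 42) for the leading 1-bit.
double: tangent at (27, 42): λ = (3·27² + 14)/(2·42) ≡ 8/41. 41⁻¹ ≡ 21 (mod 43), so λ ≡ 8·21 ≡ 39.
  x = λ² - 27 - 27 = 1521 - 54 ≡ 5; y = λ·(27 - 5) - 42 ≡ 42. → (5, 42)
double: tangent at (5, 42): λ = (3·5² + 14)/(2·42) ≡ 3/41. 41⁻¹ ≡ 21 (mod 43) since 41·21 = 861 ≡ 1, so λ ≡ 3·21 ≡ 20.
  x = λ² - 5 - 5 = 400 - 10 ≡ 3; y = λ·(5 - 3) - 42 ≡ 41. → (3, 41)
4A = (3, 41).
Finally 4A + B:
(3, 41) + (2, 33). λ = (33 - 41)/(2 - 3) ≡ 35/42 mod 43. 42⁻¹ ≡ 42 (mod 43), so λ ≡ 8.
  x = λ² - 3 - 2 = 64 - 5 ≡ 16; y = λ·(3 - 16) - 41 ≡ 27. → (16, 27)

(16, 27)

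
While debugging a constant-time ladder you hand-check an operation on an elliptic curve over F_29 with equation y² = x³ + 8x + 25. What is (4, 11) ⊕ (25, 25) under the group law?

(23, 15)

(4, 11) + (25, 25). λ = (25 - 11)/(25 - 4) ≡ 14/21 mod 29. 21⁻¹ ≡ 18 (mod 29), so λ ≡ 20.
  x = λ² - 4 - 25 = 400 - 29 ≡ 23; y = λ·(4 - 23) - 11 ≡ 15. → (23, 15)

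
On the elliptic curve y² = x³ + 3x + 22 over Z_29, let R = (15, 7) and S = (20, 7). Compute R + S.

(15, 7) + (20, 7). λ = (7 - 7)/(20 - 15) ≡ 0/5 mod 29. 5⁻¹ ≡ 6 (mod 29) since 5·6 = 30 ≡ 1, so λ ≡ 0.
  x = λ² - 15 - 20 = 0 - 35 ≡ 23; y = λ·(15 - 23) - 7 ≡ 22. → (23, 22)

(23, 22)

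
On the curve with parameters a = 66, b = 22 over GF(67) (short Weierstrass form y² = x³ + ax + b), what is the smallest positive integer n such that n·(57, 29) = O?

5

2P: tangent at (57, 29): λ = (3·57² + 66)/(2·29) ≡ 31/58. 58⁻¹ ≡ 52 (mod 67) since 58·52 = 3016 ≡ 1, so λ ≡ 31·52 ≡ 4.
  x = λ² - 57 - 57 = 16 - 114 ≡ 36; y = λ·(57 - 36) - 29 ≡ 55. → (36, 55)
3P: (36, 55) + (57, 29). λ = (29 - 55)/(57 - 36) ≡ 41/21 mod 67. 21⁻¹ ≡ 16 (mod 67) since 21·16 = 336 ≡ 1, so λ ≡ 53.
  x = λ² - 36 - 57 = 2809 - 93 ≡ 36; y = λ·(36 - 36) - 55 ≡ 12. → (36, 12)
4P: (36, 12) + (57, 29). λ = (29 - 12)/(57 - 36) ≡ 17/21 mod 67. 21⁻¹ ≡ 16 (mod 67), so λ ≡ 4.
  x = λ² - 36 - 57 = 16 - 93 ≡ 57; y = λ·(36 - 57) - 12 ≡ 38. → (57, 38)
5P: (57, 38) + (57, 29): same x and y₁ ≡ -y₂, so the sum is O.
5P = O, so the order is 5.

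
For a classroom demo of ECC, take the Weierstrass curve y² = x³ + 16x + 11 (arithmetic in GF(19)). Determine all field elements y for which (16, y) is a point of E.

x³ + 16x + 11 = 4363 ≡ 12 (mod 19).
12 is a non-residue mod 19; no y exists.

none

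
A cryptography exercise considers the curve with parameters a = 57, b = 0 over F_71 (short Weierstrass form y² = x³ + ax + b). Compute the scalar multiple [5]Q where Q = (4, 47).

(43, 38)

Repeated addition: build up to 5Q.
2Q: tangent at (4, 47): λ = (3·4² + 57)/(2·47) ≡ 34/23. 23⁻¹ ≡ 34 (mod 71) since 23·34 = 782 ≡ 1, so λ ≡ 34·34 ≡ 20.
  x = λ² - 4 - 4 = 400 - 8 ≡ 37; y = λ·(4 - 37) - 47 ≡ 3. → (37, 3)
3Q: (37, 3) + (4, 47). λ = (47 - 3)/(4 - 37) ≡ 44/38 mod 71. 38⁻¹ ≡ 43 (mod 71), so λ ≡ 46.
  x = λ² - 37 - 4 = 2116 - 41 ≡ 16; y = λ·(37 - 16) - 3 ≡ 40. → (16, 40)
4Q: (16, 40) + (4, 47). λ = (47 - 40)/(4 - 16) ≡ 7/59 mod 71. 59⁻¹ ≡ 65 (mod 71), so λ ≡ 29.
  x = λ² - 16 - 4 = 841 - 20 ≡ 40; y = λ·(16 - 40) - 40 ≡ 45. → (40, 45)
5Q: (40, 45) + (4, 47). λ = (47 - 45)/(4 - 40) ≡ 2/35 mod 71. 35⁻¹ ≡ 69 (mod 71) since 35·69 = 2415 ≡ 1, so λ ≡ 67.
  x = λ² - 40 - 4 = 4489 - 44 ≡ 43; y = λ·(40 - 43) - 45 ≡ 38. → (43, 38)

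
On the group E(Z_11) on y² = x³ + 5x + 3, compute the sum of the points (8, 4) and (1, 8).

(3, 1)

(8, 4) + (1, 8). λ = (8 - 4)/(1 - 8) ≡ 4/4 mod 11. 4⁻¹ ≡ 3 (mod 11), so λ ≡ 1.
  x = λ² - 8 - 1 = 1 - 9 ≡ 3; y = λ·(8 - 3) - 4 ≡ 1. → (3, 1)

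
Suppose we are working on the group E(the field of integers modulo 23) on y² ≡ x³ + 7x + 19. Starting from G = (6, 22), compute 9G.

Repeated addition: build up to 9G.
2G: tangent at (6, 22): λ = (3·6² + 7)/(2·22) ≡ 0/21. 21⁻¹ ≡ 11 (mod 23), so λ ≡ 0·11 ≡ 0.
  x = λ² - 6 - 6 = 0 - 12 ≡ 11; y = λ·(6 - 11) - 22 ≡ 1. → (11, 1)
3G: (11, 1) + (6, 22). λ = (22 - 1)/(6 - 11) ≡ 21/18 mod 23. 18⁻¹ ≡ 9 (mod 23), so λ ≡ 5.
  x = λ² - 11 - 6 = 25 - 17 ≡ 8; y = λ·(11 - 8) - 1 ≡ 14. → (8, 14)
4G: (8, 14) + (6, 22). λ = (22 - 14)/(6 - 8) ≡ 8/21 mod 23. 21⁻¹ ≡ 11 (mod 23), so λ ≡ 19.
  x = λ² - 8 - 6 = 361 - 14 ≡ 2; y = λ·(8 - 2) - 14 ≡ 8. → (2, 8)
5G: (2, 8) + (6, 22). λ = (22 - 8)/(6 - 2) ≡ 14/4 mod 23. 4⁻¹ ≡ 6 (mod 23), so λ ≡ 15.
  x = λ² - 2 - 6 = 225 - 8 ≡ 10; y = λ·(2 - 10) - 8 ≡ 10. → (10, 10)
6G: (10, 10) + (6, 22). λ = (22 - 10)/(6 - 10) ≡ 12/19 mod 23. 19⁻¹ ≡ 17 (mod 23), so λ ≡ 20.
  x = λ² - 10 - 6 = 400 - 16 ≡ 16; y = λ·(10 - 16) - 10 ≡ 8. → (16, 8)
7G: (16, 8) + (6, 22). λ = (22 - 8)/(6 - 16) ≡ 14/13 mod 23. 13⁻¹ ≡ 16 (mod 23) since 13·16 = 208 ≡ 1, so λ ≡ 17.
  x = λ² - 16 - 6 = 289 - 22 ≡ 14; y = λ·(16 - 14) - 8 ≡ 3. → (14, 3)
8G: (14, 3) + (6, 22). λ = (22 - 3)/(6 - 14) ≡ 19/15 mod 23. 15⁻¹ ≡ 20 (mod 23) since 15·20 = 300 ≡ 1, so λ ≡ 12.
  x = λ² - 14 - 6 = 144 - 20 ≡ 9; y = λ·(14 - 9) - 3 ≡ 11. → (9, 11)
9G: (9, 11) + (6, 22). λ = (22 - 11)/(6 - 9) ≡ 11/20 mod 23. 20⁻¹ ≡ 15 (mod 23), so λ ≡ 4.
  x = λ² - 9 - 6 = 16 - 15 ≡ 1; y = λ·(9 - 1) - 11 ≡ 21. → (1, 21)

(1, 21)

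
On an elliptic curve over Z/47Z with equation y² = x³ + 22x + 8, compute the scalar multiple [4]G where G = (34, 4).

Repeated addition: build up to 4G.
2G: tangent at (34, 4): λ = (3·34² + 22)/(2·4) ≡ 12/8. 8⁻¹ ≡ 6 (mod 47), so λ ≡ 12·6 ≡ 25.
  x = λ² - 34 - 34 = 625 - 68 ≡ 40; y = λ·(34 - 40) - 4 ≡ 34. → (40, 34)
3G: (40, 34) + (34, 4). λ = (4 - 34)/(34 - 40) ≡ 17/41 mod 47. 41⁻¹ ≡ 39 (mod 47) since 41·39 = 1599 ≡ 1, so λ ≡ 5.
  x = λ² - 40 - 34 = 25 - 74 ≡ 45; y = λ·(40 - 45) - 34 ≡ 35. → (45, 35)
4G: (45, 35) + (34, 4). λ = (4 - 35)/(34 - 45) ≡ 16/36 mod 47. 36⁻¹ ≡ 17 (mod 47) since 36·17 = 612 ≡ 1, so λ ≡ 37.
  x = λ² - 45 - 34 = 1369 - 79 ≡ 21; y = λ·(45 - 21) - 35 ≡ 7. → (21, 7)

(21, 7)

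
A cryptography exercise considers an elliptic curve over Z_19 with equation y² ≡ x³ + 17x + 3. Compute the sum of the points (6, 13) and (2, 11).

(16, 1)

(6, 13) + (2, 11). λ = (11 - 13)/(2 - 6) ≡ 17/15 mod 19. 15⁻¹ ≡ 14 (mod 19) since 15·14 = 210 ≡ 1, so λ ≡ 10.
  x = λ² - 6 - 2 = 100 - 8 ≡ 16; y = λ·(6 - 16) - 13 ≡ 1. → (16, 1)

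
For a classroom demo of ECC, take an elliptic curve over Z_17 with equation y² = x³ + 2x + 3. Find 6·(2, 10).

(3, 6)

Write Q = (2, 10).
Double-and-add on 6 = (110)₂. Start with Q = (2, 10) for the leading 1-bit.
double: tangent at (2, 10): λ = (3·2² + 2)/(2·10) ≡ 14/3. 3⁻¹ ≡ 6 (mod 17) since 3·6 = 18 ≡ 1, so λ ≡ 14·6 ≡ 16.
  x = λ² - 2 - 2 = 256 - 4 ≡ 14; y = λ·(2 - 14) - 10 ≡ 2. → (14, 2)
add Q: (14, 2) + (2, 10). λ = (10 - 2)/(2 - 14) ≡ 8/5 mod 17. 5⁻¹ ≡ 7 (mod 17) since 5·7 = 35 ≡ 1, so λ ≡ 5.
  x = λ² - 14 - 2 = 25 - 16 ≡ 9; y = λ·(14 - 9) - 2 ≡ 6. → (9, 6)
double: tangent at (9, 6): λ = (3·9² + 2)/(2·6) ≡ 7/12. 12⁻¹ ≡ 10 (mod 17) since 12·10 = 120 ≡ 1, so λ ≡ 7·10 ≡ 2.
  x = λ² - 9 - 9 = 4 - 18 ≡ 3; y = λ·(9 - 3) - 6 ≡ 6. → (3, 6)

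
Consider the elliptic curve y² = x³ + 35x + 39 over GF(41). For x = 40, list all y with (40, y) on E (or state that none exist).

x³ + 35x + 39 = 65439 ≡ 3 (mod 41).
3 is a non-residue mod 41; no y exists.

none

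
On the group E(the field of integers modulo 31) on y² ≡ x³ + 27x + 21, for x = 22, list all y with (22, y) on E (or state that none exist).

14, 17

x³ + 27x + 21 = 11263 ≡ 10 (mod 31).
Square roots of 10 mod 31: 14 and 17 (since 14² = 196 ≡ 10).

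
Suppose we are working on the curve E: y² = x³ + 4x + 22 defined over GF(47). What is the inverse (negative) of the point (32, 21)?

(32, 26)

-(32, 21) = (32, -21 mod 47) = (32, 26).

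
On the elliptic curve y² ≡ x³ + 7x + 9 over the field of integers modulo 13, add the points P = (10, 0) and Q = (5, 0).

(11, 0)

(10, 0) + (5, 0). λ = (0 - 0)/(5 - 10) ≡ 0/8 mod 13. 8⁻¹ ≡ 5 (mod 13) since 8·5 = 40 ≡ 1, so λ ≡ 0.
  x = λ² - 10 - 5 = 0 - 15 ≡ 11; y = λ·(10 - 11) - 0 ≡ 0. → (11, 0)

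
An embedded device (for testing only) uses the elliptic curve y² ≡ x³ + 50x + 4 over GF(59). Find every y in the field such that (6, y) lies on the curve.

15, 44

x³ + 50x + 4 = 520 ≡ 48 (mod 59).
Square roots of 48 mod 59: 15 and 44 (since 15² = 225 ≡ 48).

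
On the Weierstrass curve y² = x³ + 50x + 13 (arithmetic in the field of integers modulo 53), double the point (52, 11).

tangent at (52, 11): λ = (3·52² + 50)/(2·11) ≡ 0/22. 22⁻¹ ≡ 41 (mod 53), so λ ≡ 0·41 ≡ 0.
  x = λ² - 52 - 52 = 0 - 104 ≡ 2; y = λ·(52 - 2) - 11 ≡ 42. → (2, 42)

(2, 42)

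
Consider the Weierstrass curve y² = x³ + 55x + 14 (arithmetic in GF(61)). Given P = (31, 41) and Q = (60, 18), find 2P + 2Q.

(58, 35)

First 2P:
Repeated addition: build up to 2P.
2P: tangent at (31, 41): λ = (3·31² + 55)/(2·41) ≡ 10/21. 21⁻¹ ≡ 32 (mod 61), so λ ≡ 10·32 ≡ 15.
  x = λ² - 31 - 31 = 225 - 62 ≡ 41; y = λ·(31 - 41) - 41 ≡ 53. → (41, 53)
2P = (41, 53).
Next 2Q:
Repeated addition: build up to 2Q.
2Q: tangent at (60, 18): λ = (3·60² + 55)/(2·18) ≡ 58/36. 36⁻¹ ≡ 39 (mod 61), so λ ≡ 58·39 ≡ 5.
  x = λ² - 60 - 60 = 25 - 120 ≡ 27; y = λ·(60 - 27) - 18 ≡ 25. → (27, 25)
2Q = (27, 25).
Finally 2P + 2Q:
(41, 53) + (27, 25). λ = (25 - 53)/(27 - 41) ≡ 33/47 mod 61. 47⁻¹ ≡ 13 (mod 61), so λ ≡ 2.
  x = λ² - 41 - 27 = 4 - 68 ≡ 58; y = λ·(41 - 58) - 53 ≡ 35. → (58, 35)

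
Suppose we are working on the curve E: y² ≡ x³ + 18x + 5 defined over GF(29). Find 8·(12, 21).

(22, 0)

Write P = (12, 21).
Repeated addition: build up to 8P.
2P: tangent at (12, 21): λ = (3·12² + 18)/(2·21) ≡ 15/13. 13⁻¹ ≡ 9 (mod 29) since 13·9 = 117 ≡ 1, so λ ≡ 15·9 ≡ 19.
  x = λ² - 12 - 12 = 361 - 24 ≡ 18; y = λ·(12 - 18) - 21 ≡ 10. → (18, 10)
3P: (18, 10) + (12, 21). λ = (21 - 10)/(12 - 18) ≡ 11/23 mod 29. 23⁻¹ ≡ 24 (mod 29), so λ ≡ 3.
  x = λ² - 18 - 12 = 9 - 30 ≡ 8; y = λ·(18 - 8) - 10 ≡ 20. → (8, 20)
4P: (8, 20) + (12, 21). λ = (21 - 20)/(12 - 8) ≡ 1/4 mod 29. 4⁻¹ ≡ 22 (mod 29) since 4·22 = 88 ≡ 1, so λ ≡ 22.
  x = λ² - 8 - 12 = 484 - 20 ≡ 0; y = λ·(8 - 0) - 20 ≡ 11. → (0, 11)
5P: (0, 11) + (12, 21). λ = (21 - 11)/(12 - 0) ≡ 10/12 mod 29. 12⁻¹ ≡ 17 (mod 29) since 12·17 = 204 ≡ 1, so λ ≡ 25.
  x = λ² - 0 - 12 = 625 - 12 ≡ 4; y = λ·(0 - 4) - 11 ≡ 5. → (4, 5)
6P: (4, 5) + (12, 21). λ = (21 - 5)/(12 - 4) ≡ 16/8 mod 29. 8⁻¹ ≡ 11 (mod 29), so λ ≡ 2.
  x = λ² - 4 - 12 = 4 - 16 ≡ 17; y = λ·(4 - 17) - 5 ≡ 27. → (17, 27)
7P: (17, 27) + (12, 21). λ = (21 - 27)/(12 - 17) ≡ 23/24 mod 29. 24⁻¹ ≡ 23 (mod 29), so λ ≡ 7.
  x = λ² - 17 - 12 = 49 - 29 ≡ 20; y = λ·(17 - 20) - 27 ≡ 10. → (20, 10)
8P: (20, 10) + (12, 21). λ = (21 - 10)/(12 - 20) ≡ 11/21 mod 29. 21⁻¹ ≡ 18 (mod 29), so λ ≡ 24.
  x = λ² - 20 - 12 = 576 - 32 ≡ 22; y = λ·(20 - 22) - 10 ≡ 0. → (22, 0)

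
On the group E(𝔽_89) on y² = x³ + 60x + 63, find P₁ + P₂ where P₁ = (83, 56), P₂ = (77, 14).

(83, 56) + (77, 14). λ = (14 - 56)/(77 - 83) ≡ 47/83 mod 89. 83⁻¹ ≡ 74 (mod 89), so λ ≡ 7.
  x = λ² - 83 - 77 = 49 - 160 ≡ 67; y = λ·(83 - 67) - 56 ≡ 56. → (67, 56)

(67, 56)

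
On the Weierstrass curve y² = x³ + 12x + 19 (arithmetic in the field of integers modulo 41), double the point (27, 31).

tangent at (27, 31): λ = (3·27² + 12)/(2·31) ≡ 26/21. 21⁻¹ ≡ 2 (mod 41), so λ ≡ 26·2 ≡ 11.
  x = λ² - 27 - 27 = 121 - 54 ≡ 26; y = λ·(27 - 26) - 31 ≡ 21. → (26, 21)

(26, 21)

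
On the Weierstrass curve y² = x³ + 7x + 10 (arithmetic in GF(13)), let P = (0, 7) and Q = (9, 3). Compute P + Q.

(5, 1)

(0, 7) + (9, 3). λ = (3 - 7)/(9 - 0) ≡ 9/9 mod 13. 9⁻¹ ≡ 3 (mod 13) since 9·3 = 27 ≡ 1, so λ ≡ 1.
  x = λ² - 0 - 9 = 1 - 9 ≡ 5; y = λ·(0 - 5) - 7 ≡ 1. → (5, 1)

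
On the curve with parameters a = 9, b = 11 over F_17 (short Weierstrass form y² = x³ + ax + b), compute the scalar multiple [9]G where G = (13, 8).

(15, 11)

Double-and-add on 9 = (1001)₂. Start with G = (13, 8) for the leading 1-bit.
double: tangent at (13, 8): λ = (3·13² + 9)/(2·8) ≡ 6/16. 16⁻¹ ≡ 16 (mod 17), so λ ≡ 6·16 ≡ 11.
  x = λ² - 13 - 13 = 121 - 26 ≡ 10; y = λ·(13 - 10) - 8 ≡ 8. → (10, 8)
double: tangent at (10, 8): λ = (3·10² + 9)/(2·8) ≡ 3/16. 16⁻¹ ≡ 16 (mod 17), so λ ≡ 3·16 ≡ 14.
  x = λ² - 10 - 10 = 196 - 20 ≡ 6; y = λ·(10 - 6) - 8 ≡ 14. → (6, 14)
double: tangent at (6, 14): λ = (3·6² + 9)/(2·14) ≡ 15/11. 11⁻¹ ≡ 14 (mod 17), so λ ≡ 15·14 ≡ 6.
  x = λ² - 6 - 6 = 36 - 12 ≡ 7; y = λ·(6 - 7) - 14 ≡ 14. → (7, 14)
add G: (7, 14) + (13, 8). λ = (8 - 14)/(13 - 7) ≡ 11/6 mod 17. 6⁻¹ ≡ 3 (mod 17), so λ ≡ 16.
  x = λ² - 7 - 13 = 256 - 20 ≡ 15; y = λ·(7 - 15) - 14 ≡ 11. → (15, 11)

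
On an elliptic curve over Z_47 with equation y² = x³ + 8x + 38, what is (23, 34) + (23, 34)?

(25, 20)

tangent at (23, 34): λ = (3·23² + 8)/(2·34) ≡ 44/21. 21⁻¹ ≡ 9 (mod 47) since 21·9 = 189 ≡ 1, so λ ≡ 44·9 ≡ 20.
  x = λ² - 23 - 23 = 400 - 46 ≡ 25; y = λ·(23 - 25) - 34 ≡ 20. → (25, 20)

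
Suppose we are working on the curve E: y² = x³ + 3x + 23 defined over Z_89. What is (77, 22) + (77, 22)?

(68, 69)

tangent at (77, 22): λ = (3·77² + 3)/(2·22) ≡ 79/44. 44⁻¹ ≡ 87 (mod 89), so λ ≡ 79·87 ≡ 20.
  x = λ² - 77 - 77 = 400 - 154 ≡ 68; y = λ·(77 - 68) - 22 ≡ 69. → (68, 69)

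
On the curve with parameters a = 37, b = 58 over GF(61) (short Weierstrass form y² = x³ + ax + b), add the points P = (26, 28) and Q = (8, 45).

(26, 28) + (8, 45). λ = (45 - 28)/(8 - 26) ≡ 17/43 mod 61. 43⁻¹ ≡ 44 (mod 61) since 43·44 = 1892 ≡ 1, so λ ≡ 16.
  x = λ² - 26 - 8 = 256 - 34 ≡ 39; y = λ·(26 - 39) - 28 ≡ 8. → (39, 8)

(39, 8)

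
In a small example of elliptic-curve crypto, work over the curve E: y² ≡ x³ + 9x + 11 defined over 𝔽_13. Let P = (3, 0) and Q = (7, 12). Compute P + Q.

(12, 12)

(3, 0) + (7, 12). λ = (12 - 0)/(7 - 3) ≡ 12/4 mod 13. 4⁻¹ ≡ 10 (mod 13), so λ ≡ 3.
  x = λ² - 3 - 7 = 9 - 10 ≡ 12; y = λ·(3 - 12) - 0 ≡ 12. → (12, 12)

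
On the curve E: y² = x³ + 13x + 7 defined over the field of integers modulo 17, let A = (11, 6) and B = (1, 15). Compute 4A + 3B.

First 4A:
Double-and-add on 4 = (100)₂. Start with A = (11, 6) for the leading 1-bit.
double: tangent at (11, 6): λ = (3·11² + 13)/(2·6) ≡ 2/12. 12⁻¹ ≡ 10 (mod 17) since 12·10 = 120 ≡ 1, so λ ≡ 2·10 ≡ 3.
  x = λ² - 11 - 11 = 9 - 22 ≡ 4; y = λ·(11 - 4) - 6 ≡ 15. → (4, 15)
double: tangent at (4, 15): λ = (3·4² + 13)/(2·15) ≡ 10/13. 13⁻¹ ≡ 4 (mod 17), so λ ≡ 10·4 ≡ 6.
  x = λ² - 4 - 4 = 36 - 8 ≡ 11; y = λ·(4 - 11) - 15 ≡ 11. → (11, 11)
4A = (11, 11).
Next 3B:
Repeated addition: build up to 3B.
2B: tangent at (1, 15): λ = (3·1² + 13)/(2·15) ≡ 16/13. 13⁻¹ ≡ 4 (mod 17), so λ ≡ 16·4 ≡ 13.
  x = λ² - 1 - 1 = 169 - 2 ≡ 14; y = λ·(1 - 14) - 15 ≡ 3. → (14, 3)
3B: (14, 3) + (1, 15). λ = (15 - 3)/(1 - 14) ≡ 12/4 mod 17. 4⁻¹ ≡ 13 (mod 17), so λ ≡ 3.
  x = λ² - 14 - 1 = 9 - 15 ≡ 11; y = λ·(14 - 11) - 3 ≡ 6. → (11, 6)
3B = (11, 6).
Finally 4A + 3B:
(11, 11) + (11, 6): same x and y₁ ≡ -y₂, so the sum is the point at infinity.

O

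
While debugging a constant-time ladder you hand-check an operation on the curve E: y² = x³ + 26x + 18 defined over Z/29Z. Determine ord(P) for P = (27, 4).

2P: tangent at (27, 4): λ = (3·27² + 26)/(2·4) ≡ 9/8. 8⁻¹ ≡ 11 (mod 29) since 8·11 = 88 ≡ 1, so λ ≡ 9·11 ≡ 12.
  x = λ² - 27 - 27 = 144 - 54 ≡ 3; y = λ·(27 - 3) - 4 ≡ 23. → (3, 23)
3P: (3, 23) + (27, 4). λ = (4 - 23)/(27 - 3) ≡ 10/24 mod 29. 24⁻¹ ≡ 23 (mod 29) since 24·23 = 552 ≡ 1, so λ ≡ 27.
  x = λ² - 3 - 27 = 729 - 30 ≡ 3; y = λ·(3 - 3) - 23 ≡ 6. → (3, 6)
4P: (3, 6) + (27, 4). λ = (4 - 6)/(27 - 3) ≡ 27/24 mod 29. 24⁻¹ ≡ 23 (mod 29) since 24·23 = 552 ≡ 1, so λ ≡ 12.
  x = λ² - 3 - 27 = 144 - 30 ≡ 27; y = λ·(3 - 27) - 6 ≡ 25. → (27, 25)
5P: (27, 25) + (27, 4): same x and y₁ ≡ -y₂, so the sum is O.
5P = O, so the order is 5.

5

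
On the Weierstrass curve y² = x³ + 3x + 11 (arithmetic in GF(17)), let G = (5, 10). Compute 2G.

(3, 8)

tangent at (5, 10): λ = (3·5² + 3)/(2·10) ≡ 10/3. 3⁻¹ ≡ 6 (mod 17) since 3·6 = 18 ≡ 1, so λ ≡ 10·6 ≡ 9.
  x = λ² - 5 - 5 = 81 - 10 ≡ 3; y = λ·(5 - 3) - 10 ≡ 8. → (3, 8)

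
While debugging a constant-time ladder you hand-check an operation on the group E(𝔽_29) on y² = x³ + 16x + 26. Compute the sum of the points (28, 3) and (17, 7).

(28, 3) + (17, 7). λ = (7 - 3)/(17 - 28) ≡ 4/18 mod 29. 18⁻¹ ≡ 21 (mod 29) since 18·21 = 378 ≡ 1, so λ ≡ 26.
  x = λ² - 28 - 17 = 676 - 45 ≡ 22; y = λ·(28 - 22) - 3 ≡ 8. → (22, 8)

(22, 8)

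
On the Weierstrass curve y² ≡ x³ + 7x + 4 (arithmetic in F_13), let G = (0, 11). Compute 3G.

(2, 0)

Repeated addition: build up to 3G.
2G: tangent at (0, 11): λ = (3·0² + 7)/(2·11) ≡ 7/9. 9⁻¹ ≡ 3 (mod 13) since 9·3 = 27 ≡ 1, so λ ≡ 7·3 ≡ 8.
  x = λ² - 0 - 0 = 64 - 0 ≡ 12; y = λ·(0 - 12) - 11 ≡ 10. → (12, 10)
3G: (12, 10) + (0, 11). λ = (11 - 10)/(0 - 12) ≡ 1/1 mod 13. 1⁻¹ ≡ 1 (mod 13) since 1·1 = 1 ≡ 1, so λ ≡ 1.
  x = λ² - 12 - 0 = 1 - 12 ≡ 2; y = λ·(12 - 2) - 10 ≡ 0. → (2, 0)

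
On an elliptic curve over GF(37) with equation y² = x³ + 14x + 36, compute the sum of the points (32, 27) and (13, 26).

(32, 27) + (13, 26). λ = (26 - 27)/(13 - 32) ≡ 36/18 mod 37. 18⁻¹ ≡ 35 (mod 37), so λ ≡ 2.
  x = λ² - 32 - 13 = 4 - 45 ≡ 33; y = λ·(32 - 33) - 27 ≡ 8. → (33, 8)

(33, 8)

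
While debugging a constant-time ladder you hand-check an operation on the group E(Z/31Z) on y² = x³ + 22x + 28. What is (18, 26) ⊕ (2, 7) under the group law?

(29, 21)

(18, 26) + (2, 7). λ = (7 - 26)/(2 - 18) ≡ 12/15 mod 31. 15⁻¹ ≡ 29 (mod 31), so λ ≡ 7.
  x = λ² - 18 - 2 = 49 - 20 ≡ 29; y = λ·(18 - 29) - 26 ≡ 21. → (29, 21)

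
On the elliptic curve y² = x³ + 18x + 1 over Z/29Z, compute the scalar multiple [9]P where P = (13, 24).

Repeated addition: build up to 9P.
2P: tangent at (13, 24): λ = (3·13² + 18)/(2·24) ≡ 3/19. 19⁻¹ ≡ 26 (mod 29) since 19·26 = 494 ≡ 1, so λ ≡ 3·26 ≡ 20.
  x = λ² - 13 - 13 = 400 - 26 ≡ 26; y = λ·(13 - 26) - 24 ≡ 6. → (26, 6)
3P: (26, 6) + (13, 24). λ = (24 - 6)/(13 - 26) ≡ 18/16 mod 29. 16⁻¹ ≡ 20 (mod 29) since 16·20 = 320 ≡ 1, so λ ≡ 12.
  x = λ² - 26 - 13 = 144 - 39 ≡ 18; y = λ·(26 - 18) - 6 ≡ 3. → (18, 3)
4P: (18, 3) + (13, 24). λ = (24 - 3)/(13 - 18) ≡ 21/24 mod 29. 24⁻¹ ≡ 23 (mod 29), so λ ≡ 19.
  x = λ² - 18 - 13 = 361 - 31 ≡ 11; y = λ·(18 - 11) - 3 ≡ 14. → (11, 14)
5P: (11, 14) + (13, 24). λ = (24 - 14)/(13 - 11) ≡ 10/2 mod 29. 2⁻¹ ≡ 15 (mod 29) since 2·15 = 30 ≡ 1, so λ ≡ 5.
  x = λ² - 11 - 13 = 25 - 24 ≡ 1; y = λ·(11 - 1) - 14 ≡ 7. → (1, 7)
6P: (1, 7) + (13, 24). λ = (24 - 7)/(13 - 1) ≡ 17/12 mod 29. 12⁻¹ ≡ 17 (mod 29), so λ ≡ 28.
  x = λ² - 1 - 13 = 784 - 14 ≡ 16; y = λ·(1 - 16) - 7 ≡ 8. → (16, 8)
7P: (16, 8) + (13, 24). λ = (24 - 8)/(13 - 16) ≡ 16/26 mod 29. 26⁻¹ ≡ 19 (mod 29), so λ ≡ 14.
  x = λ² - 16 - 13 = 196 - 29 ≡ 22; y = λ·(16 - 22) - 8 ≡ 24. → (22, 24)
8P: (22, 24) + (13, 24). λ = (24 - 24)/(13 - 22) ≡ 0/20 mod 29. 20⁻¹ ≡ 16 (mod 29) since 20·16 = 320 ≡ 1, so λ ≡ 0.
  x = λ² - 22 - 13 = 0 - 35 ≡ 23; y = λ·(22 - 23) - 24 ≡ 5. → (23, 5)
9P: (23, 5) + (13, 24). λ = (24 - 5)/(13 - 23) ≡ 19/19 mod 29. 19⁻¹ ≡ 26 (mod 29) since 19·26 = 494 ≡ 1, so λ ≡ 1.
  x = λ² - 23 - 13 = 1 - 36 ≡ 23; y = λ·(23 - 23) - 5 ≡ 24. → (23, 24)

(23, 24)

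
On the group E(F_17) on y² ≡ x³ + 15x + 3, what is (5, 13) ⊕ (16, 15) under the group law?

(15, 13)

(5, 13) + (16, 15). λ = (15 - 13)/(16 - 5) ≡ 2/11 mod 17. 11⁻¹ ≡ 14 (mod 17), so λ ≡ 11.
  x = λ² - 5 - 16 = 121 - 21 ≡ 15; y = λ·(5 - 15) - 13 ≡ 13. → (15, 13)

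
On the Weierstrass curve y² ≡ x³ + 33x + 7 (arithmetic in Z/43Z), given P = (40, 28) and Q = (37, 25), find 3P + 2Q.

First 3P:
Repeated addition: build up to 3P.
2P: tangent at (40, 28): λ = (3·40² + 33)/(2·28) ≡ 17/13. 13⁻¹ ≡ 10 (mod 43), so λ ≡ 17·10 ≡ 41.
  x = λ² - 40 - 40 = 1681 - 80 ≡ 10; y = λ·(40 - 10) - 28 ≡ 41. → (10, 41)
3P: (10, 41) + (40, 28). λ = (28 - 41)/(40 - 10) ≡ 30/30 mod 43. 30⁻¹ ≡ 33 (mod 43), so λ ≡ 1.
  x = λ² - 10 - 40 = 1 - 50 ≡ 37; y = λ·(10 - 37) - 41 ≡ 18. → (37, 18)
3P = (37, 18).
Next 2Q:
Repeated addition: build up to 2Q.
2Q: tangent at (37, 25): λ = (3·37² + 33)/(2·25) ≡ 12/7. 7⁻¹ ≡ 37 (mod 43), so λ ≡ 12·37 ≡ 14.
  x = λ² - 37 - 37 = 196 - 74 ≡ 36; y = λ·(37 - 36) - 25 ≡ 32. → (36, 32)
2Q = (36, 32).
Finally 3P + 2Q:
(37, 18) + (36, 32). λ = (32 - 18)/(36 - 37) ≡ 14/42 mod 43. 42⁻¹ ≡ 42 (mod 43) since 42·42 = 1764 ≡ 1, so λ ≡ 29.
  x = λ² - 37 - 36 = 841 - 73 ≡ 37; y = λ·(37 - 37) - 18 ≡ 25. → (37, 25)

(37, 25)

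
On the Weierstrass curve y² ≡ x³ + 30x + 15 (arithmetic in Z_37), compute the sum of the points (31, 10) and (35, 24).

(11, 23)

(31, 10) + (35, 24). λ = (24 - 10)/(35 - 31) ≡ 14/4 mod 37. 4⁻¹ ≡ 28 (mod 37), so λ ≡ 22.
  x = λ² - 31 - 35 = 484 - 66 ≡ 11; y = λ·(31 - 11) - 10 ≡ 23. → (11, 23)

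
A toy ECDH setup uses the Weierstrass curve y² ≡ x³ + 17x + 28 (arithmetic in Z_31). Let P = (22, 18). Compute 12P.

(25, 12)

Repeated addition: build up to 12P.
2P: tangent at (22, 18): λ = (3·22² + 17)/(2·18) ≡ 12/5. 5⁻¹ ≡ 25 (mod 31), so λ ≡ 12·25 ≡ 21.
  x = λ² - 22 - 22 = 441 - 44 ≡ 25; y = λ·(22 - 25) - 18 ≡ 12. → (25, 12)
3P: (25, 12) + (22, 18). λ = (18 - 12)/(22 - 25) ≡ 6/28 mod 31. 28⁻¹ ≡ 10 (mod 31), so λ ≡ 29.
  x = λ² - 25 - 22 = 841 - 47 ≡ 19; y = λ·(25 - 19) - 12 ≡ 7. → (19, 7)
4P: (19, 7) + (22, 18). λ = (18 - 7)/(22 - 19) ≡ 11/3 mod 31. 3⁻¹ ≡ 21 (mod 31), so λ ≡ 14.
  x = λ² - 19 - 22 = 196 - 41 ≡ 0; y = λ·(19 - 0) - 7 ≡ 11. → (0, 11)
5P: (0, 11) + (22, 18). λ = (18 - 11)/(22 - 0) ≡ 7/22 mod 31. 22⁻¹ ≡ 24 (mod 31), so λ ≡ 13.
  x = λ² - 0 - 22 = 169 - 22 ≡ 23; y = λ·(0 - 23) - 11 ≡ 0. → (23, 0)
6P: (23, 0) + (22, 18). λ = (18 - 0)/(22 - 23) ≡ 18/30 mod 31. 30⁻¹ ≡ 30 (mod 31), so λ ≡ 13.
  x = λ² - 23 - 22 = 169 - 45 ≡ 0; y = λ·(23 - 0) - 0 ≡ 20. → (0, 20)
7P: (0, 20) + (22, 18). λ = (18 - 20)/(22 - 0) ≡ 29/22 mod 31. 22⁻¹ ≡ 24 (mod 31), so λ ≡ 14.
  x = λ² - 0 - 22 = 196 - 22 ≡ 19; y = λ·(0 - 19) - 20 ≡ 24. → (19, 24)
8P: (19, 24) + (22, 18). λ = (18 - 24)/(22 - 19) ≡ 25/3 mod 31. 3⁻¹ ≡ 21 (mod 31) since 3·21 = 63 ≡ 1, so λ ≡ 29.
  x = λ² - 19 - 22 = 841 - 41 ≡ 25; y = λ·(19 - 25) - 24 ≡ 19. → (25, 19)
9P: (25, 19) + (22, 18). λ = (18 - 19)/(22 - 25) ≡ 30/28 mod 31. 28⁻¹ ≡ 10 (mod 31) since 28·10 = 280 ≡ 1, so λ ≡ 21.
  x = λ² - 25 - 22 = 441 - 47 ≡ 22; y = λ·(25 - 22) - 19 ≡ 13. → (22, 13)
10P: (22, 13) + (22, 18): same x and y₁ ≡ -y₂, so the sum is ∞.
11P: ∞ + (22, 18) = (22, 18) (identity).
12P: tangent at (22, 18): λ = (3·22² + 17)/(2·18) ≡ 12/5. 5⁻¹ ≡ 25 (mod 31), so λ ≡ 12·25 ≡ 21.
  x = λ² - 22 - 22 = 441 - 44 ≡ 25; y = λ·(22 - 25) - 18 ≡ 12. → (25, 12)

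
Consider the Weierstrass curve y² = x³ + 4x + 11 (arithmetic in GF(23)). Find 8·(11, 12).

Write P = (11, 12).
Repeated addition: build up to 8P.
2P: tangent at (11, 12): λ = (3·11² + 4)/(2·12) ≡ 22/1. 1⁻¹ ≡ 1 (mod 23), so λ ≡ 22·1 ≡ 22.
  x = λ² - 11 - 11 = 484 - 22 ≡ 2; y = λ·(11 - 2) - 12 ≡ 2. → (2, 2)
3P: (2, 2) + (11, 12). λ = (12 - 2)/(11 - 2) ≡ 10/9 mod 23. 9⁻¹ ≡ 18 (mod 23) since 9·18 = 162 ≡ 1, so λ ≡ 19.
  x = λ² - 2 - 11 = 361 - 13 ≡ 3; y = λ·(2 - 3) - 2 ≡ 2. → (3, 2)
4P: (3, 2) + (11, 12). λ = (12 - 2)/(11 - 3) ≡ 10/8 mod 23. 8⁻¹ ≡ 3 (mod 23), so λ ≡ 7.
  x = λ² - 3 - 11 = 49 - 14 ≡ 12; y = λ·(3 - 12) - 2 ≡ 4. → (12, 4)
5P: (12, 4) + (11, 12). λ = (12 - 4)/(11 - 12) ≡ 8/22 mod 23. 22⁻¹ ≡ 22 (mod 23), so λ ≡ 15.
  x = λ² - 12 - 11 = 225 - 23 ≡ 18; y = λ·(12 - 18) - 4 ≡ 21. → (18, 21)
6P: (18, 21) + (11, 12). λ = (12 - 21)/(11 - 18) ≡ 14/16 mod 23. 16⁻¹ ≡ 13 (mod 23), so λ ≡ 21.
  x = λ² - 18 - 11 = 441 - 29 ≡ 21; y = λ·(18 - 21) - 21 ≡ 8. → (21, 8)
7P: (21, 8) + (11, 12). λ = (12 - 8)/(11 - 21) ≡ 4/13 mod 23. 13⁻¹ ≡ 16 (mod 23), so λ ≡ 18.
  x = λ² - 21 - 11 = 324 - 32 ≡ 16; y = λ·(21 - 16) - 8 ≡ 13. → (16, 13)
8P: (16, 13) + (11, 12). λ = (12 - 13)/(11 - 16) ≡ 22/18 mod 23. 18⁻¹ ≡ 9 (mod 23), so λ ≡ 14.
  x = λ² - 16 - 11 = 196 - 27 ≡ 8; y = λ·(16 - 8) - 13 ≡ 7. → (8, 7)

(8, 7)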